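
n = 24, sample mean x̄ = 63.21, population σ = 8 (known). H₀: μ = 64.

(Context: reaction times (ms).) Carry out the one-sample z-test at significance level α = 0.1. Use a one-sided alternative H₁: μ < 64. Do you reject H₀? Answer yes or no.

reject H₀: no

SE = σ/√n = 8/√24 = 1.6330
z = (x̄−μ₀)/SE = (63.21−64)/1.6330 = -0.4838
p-value (one-sided, H₁ less) = 0.31427
At α=0.1: p ≥ α → fail to reject H₀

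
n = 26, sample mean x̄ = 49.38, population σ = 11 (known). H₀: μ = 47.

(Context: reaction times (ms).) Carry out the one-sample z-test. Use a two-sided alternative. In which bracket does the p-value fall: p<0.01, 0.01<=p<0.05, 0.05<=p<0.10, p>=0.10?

p-value bracket: p>=0.10

SE = σ/√n = 11/√26 = 2.1573
z = (x̄−μ₀)/SE = (49.38−47)/2.1573 = 1.1032
p-value (two-sided) = 0.26992
→ bracket: p>=0.10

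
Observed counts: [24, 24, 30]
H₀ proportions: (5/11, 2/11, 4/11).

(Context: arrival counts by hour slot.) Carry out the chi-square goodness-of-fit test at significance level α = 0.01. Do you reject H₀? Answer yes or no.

n = 78; E_i = n·p_i = [35.45, 14.18, 28.36]
χ² = (24−35.45)²/35.45 + (24−14.18)²/14.18 + (30−28.36)²/28.36 = 10.5923
df = 2
p-value (upper-tail) = 0.00501
At α=0.01: p < α → reject H₀

reject H₀: yes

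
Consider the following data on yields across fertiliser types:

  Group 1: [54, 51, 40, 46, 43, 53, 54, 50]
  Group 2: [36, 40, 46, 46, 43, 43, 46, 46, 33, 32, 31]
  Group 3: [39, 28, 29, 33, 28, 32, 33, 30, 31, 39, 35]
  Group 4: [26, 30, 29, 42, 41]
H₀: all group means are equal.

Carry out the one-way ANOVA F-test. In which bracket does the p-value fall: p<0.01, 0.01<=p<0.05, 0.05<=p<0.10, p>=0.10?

p-value bracket: p<0.01

Group means [48.88, 40.18, 32.45, 33.60], grand mean 38.800
SSB = Σnᵢ(x̄ᵢ−x̄)² = 1411.161; SSW = ΣΣ(x−x̄ᵢ)² = 938.439
MSB = 1411.161/3 = 470.3871; MSW = 938.439/31 = 30.2722
F = MSB/MSW = 15.5386
df = (3, 31)
p-value (upper-tail) = 0.00000
→ bracket: p<0.01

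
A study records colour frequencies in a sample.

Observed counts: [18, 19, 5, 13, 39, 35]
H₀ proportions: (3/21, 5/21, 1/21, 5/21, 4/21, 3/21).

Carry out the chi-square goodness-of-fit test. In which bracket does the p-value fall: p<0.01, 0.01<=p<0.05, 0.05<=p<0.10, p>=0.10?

p-value bracket: p<0.01

n = 129; E_i = n·p_i = [18.43, 30.71, 6.14, 30.71, 24.57, 18.43]
χ² = (18−18.43)²/18.43 + (19−30.71)²/30.71 + (5−6.14)²/6.14 + (13−30.71)²/30.71 + (39−24.57)²/24.57 + (35−18.43)²/18.43 = 38.2810
df = 5
p-value (upper-tail) = 0.00000
→ bracket: p<0.01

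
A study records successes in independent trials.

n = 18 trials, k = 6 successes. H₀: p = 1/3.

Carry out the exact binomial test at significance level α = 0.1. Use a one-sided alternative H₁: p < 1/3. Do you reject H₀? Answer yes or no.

Exact binomial: n=18, k=6, p₀=1/3=0.3333
P(X≤6) from Σ C(n,i)·p₀^i·(1−p₀)^(n−i)
p-value (one-sided, H₁ less) = 0.60851
At α=0.1: p ≥ α → fail to reject H₀

reject H₀: no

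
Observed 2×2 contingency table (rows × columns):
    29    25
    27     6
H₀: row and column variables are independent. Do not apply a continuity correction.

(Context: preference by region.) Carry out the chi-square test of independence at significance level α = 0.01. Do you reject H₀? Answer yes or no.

Row totals [54, 33], col totals [56, 31], n=87
χ² = (29−34.76)²/34.76 + (25−19.24)²/19.24 + (27−21.24)²/21.24 + (6−11.76)²/11.76 = 7.0589
df = 1
p-value (upper-tail) = 0.00789
At α=0.01: p < α → reject H₀

reject H₀: yes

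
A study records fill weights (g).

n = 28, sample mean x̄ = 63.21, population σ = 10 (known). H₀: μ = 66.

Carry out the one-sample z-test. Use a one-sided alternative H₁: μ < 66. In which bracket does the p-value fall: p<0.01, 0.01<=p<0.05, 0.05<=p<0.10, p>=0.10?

p-value bracket: 0.05<=p<0.10

SE = σ/√n = 10/√28 = 1.8898
z = (x̄−μ₀)/SE = (63.21−66)/1.8898 = -1.4763
p-value (one-sided, H₁ less) = 0.06993
→ bracket: 0.05<=p<0.10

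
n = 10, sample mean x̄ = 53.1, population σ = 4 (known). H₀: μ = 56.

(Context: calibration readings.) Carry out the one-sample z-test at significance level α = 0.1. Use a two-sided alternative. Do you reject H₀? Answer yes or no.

reject H₀: yes

SE = σ/√n = 4/√10 = 1.2649
z = (x̄−μ₀)/SE = (53.1−56)/1.2649 = -2.2927
p-value (two-sided) = 0.02187
At α=0.1: p < α → reject H₀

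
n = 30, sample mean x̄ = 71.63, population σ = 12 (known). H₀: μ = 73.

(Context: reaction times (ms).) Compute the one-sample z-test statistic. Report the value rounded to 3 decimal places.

SE = σ/√n = 12/√30 = 2.1909
z = (x̄−μ₀)/SE = (71.63−73)/2.1909 = -0.6253

test statistic = -0.625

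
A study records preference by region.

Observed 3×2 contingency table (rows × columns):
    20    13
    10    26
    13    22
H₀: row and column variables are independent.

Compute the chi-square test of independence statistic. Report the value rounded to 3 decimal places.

test statistic = 8.036

Row totals [33, 36, 35], col totals [43, 61], n=104
χ² = (20−13.64)²/13.64 + (13−19.36)²/19.36 + (10−14.88)²/14.88 + (26−21.12)²/21.12 + (13−14.47)²/14.47 + (22−20.53)²/20.53 = 8.0356
df = 2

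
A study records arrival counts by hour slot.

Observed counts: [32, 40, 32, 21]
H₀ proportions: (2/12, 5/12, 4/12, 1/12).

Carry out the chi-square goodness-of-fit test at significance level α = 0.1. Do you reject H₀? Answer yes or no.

reject H₀: yes

n = 125; E_i = n·p_i = [20.83, 52.08, 41.67, 10.42]
χ² = (32−20.83)²/20.83 + (40−52.08)²/52.08 + (32−41.67)²/41.67 + (21−10.42)²/10.42 = 21.7840
df = 3
p-value (upper-tail) = 0.00007
At α=0.1: p < α → reject H₀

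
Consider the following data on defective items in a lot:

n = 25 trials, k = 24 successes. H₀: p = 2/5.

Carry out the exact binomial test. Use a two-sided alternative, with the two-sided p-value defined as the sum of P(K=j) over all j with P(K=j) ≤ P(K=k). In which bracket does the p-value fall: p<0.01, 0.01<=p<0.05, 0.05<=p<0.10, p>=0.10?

p-value bracket: p<0.01

Exact binomial: n=25, k=24, p₀=2/5=0.4000
P(X=j) = C(n,j)·p₀^j·(1−p₀)^(n−j); p = Σ P(X=j) over j with P(X=j) ≤ P(X=24)
p-value (two-sided) = 0.00000
→ bracket: p<0.01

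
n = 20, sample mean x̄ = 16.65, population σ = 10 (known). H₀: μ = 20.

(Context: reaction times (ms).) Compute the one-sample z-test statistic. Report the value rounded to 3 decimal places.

SE = σ/√n = 10/√20 = 2.2361
z = (x̄−μ₀)/SE = (16.65−20)/2.2361 = -1.4982

test statistic = -1.498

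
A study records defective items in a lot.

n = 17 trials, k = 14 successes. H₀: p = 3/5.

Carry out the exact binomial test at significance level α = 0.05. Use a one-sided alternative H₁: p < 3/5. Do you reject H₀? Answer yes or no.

Exact binomial: n=17, k=14, p₀=3/5=0.6000
P(X≤14) from Σ C(n,i)·p₀^i·(1−p₀)^(n−i)
p-value (one-sided, H₁ less) = 0.98768
At α=0.05: p ≥ α → fail to reject H₀

reject H₀: no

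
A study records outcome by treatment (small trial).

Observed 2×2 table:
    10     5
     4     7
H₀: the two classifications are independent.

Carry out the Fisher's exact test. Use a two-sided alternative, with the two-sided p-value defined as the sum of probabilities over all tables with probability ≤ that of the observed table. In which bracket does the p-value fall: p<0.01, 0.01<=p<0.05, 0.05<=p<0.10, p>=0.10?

Margins: r₁=15, r₂=11, c₁=14, c₂=12, n=26
p_obs = C(15,10)·C(11,4)/C(26,14); sum pmf over tables with pmf ≤ p_obs
p-value (two-sided) = 0.23286
→ bracket: p>=0.10

p-value bracket: p>=0.10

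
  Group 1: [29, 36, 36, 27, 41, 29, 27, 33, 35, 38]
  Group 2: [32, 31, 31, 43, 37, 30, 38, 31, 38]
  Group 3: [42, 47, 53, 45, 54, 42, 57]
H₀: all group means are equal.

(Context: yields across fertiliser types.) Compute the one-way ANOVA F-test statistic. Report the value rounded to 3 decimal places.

test statistic = 21.514

Group means [33.10, 34.56, 48.57], grand mean 37.769
SSB = Σnᵢ(x̄ᵢ−x̄)² = 1127.779; SSW = ΣΣ(x−x̄ᵢ)² = 602.837
MSB = 1127.779/2 = 563.8894; MSW = 602.837/23 = 26.2103
F = MSB/MSW = 21.5141
df = (2, 23)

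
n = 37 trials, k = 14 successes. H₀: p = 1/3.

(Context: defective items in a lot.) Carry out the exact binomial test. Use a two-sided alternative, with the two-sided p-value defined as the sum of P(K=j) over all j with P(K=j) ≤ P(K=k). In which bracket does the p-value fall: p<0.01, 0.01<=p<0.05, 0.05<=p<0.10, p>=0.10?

p-value bracket: p>=0.10

Exact binomial: n=37, k=14, p₀=1/3=0.3333
P(X=j) = C(n,j)·p₀^j·(1−p₀)^(n−j); p = Σ P(X=j) over j with P(X=j) ≤ P(X=14)
p-value (two-sided) = 0.60180
→ bracket: p>=0.10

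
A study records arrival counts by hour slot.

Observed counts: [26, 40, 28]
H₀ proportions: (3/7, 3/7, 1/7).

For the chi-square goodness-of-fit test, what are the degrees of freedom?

degrees of freedom = 2

df = k − 1 = 3 − 1 = 2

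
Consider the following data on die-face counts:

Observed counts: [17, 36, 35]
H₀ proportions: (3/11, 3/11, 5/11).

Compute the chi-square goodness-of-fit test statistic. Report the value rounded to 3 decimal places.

n = 88; E_i = n·p_i = [24.00, 24.00, 40.00]
χ² = (17−24.00)²/24.00 + (36−24.00)²/24.00 + (35−40.00)²/40.00 = 8.6667
df = 2

test statistic = 8.667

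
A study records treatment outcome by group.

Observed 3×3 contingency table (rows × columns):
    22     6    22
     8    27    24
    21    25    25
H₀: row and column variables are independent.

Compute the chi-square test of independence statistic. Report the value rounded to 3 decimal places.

Row totals [50, 59, 71], col totals [51, 58, 71], n=180
χ² = (22−14.17)²/14.17 + (6−16.11)²/16.11 + (22−19.72)²/19.72 + (8−16.72)²/16.72 + (27−19.01)²/19.01 + (24−23.27)²/23.27 + (21−20.12)²/20.12 + (25−22.88)²/22.88 + (25−28.01)²/28.01 = 19.4233
df = 4

test statistic = 19.423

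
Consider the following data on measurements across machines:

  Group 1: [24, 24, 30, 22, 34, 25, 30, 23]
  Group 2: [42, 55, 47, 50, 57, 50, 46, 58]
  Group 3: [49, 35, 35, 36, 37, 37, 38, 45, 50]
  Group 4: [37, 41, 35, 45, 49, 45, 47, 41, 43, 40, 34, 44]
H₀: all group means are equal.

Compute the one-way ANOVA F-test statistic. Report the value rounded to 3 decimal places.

Group means [26.50, 50.62, 40.22, 41.75], grand mean 40.000
SSB = Σnᵢ(x̄ᵢ−x̄)² = 2398.319; SSW = ΣΣ(x−x̄ᵢ)² = 885.681
MSB = 2398.319/3 = 799.4398; MSW = 885.681/33 = 26.8388
F = MSB/MSW = 29.7867
df = (3, 33)

test statistic = 29.787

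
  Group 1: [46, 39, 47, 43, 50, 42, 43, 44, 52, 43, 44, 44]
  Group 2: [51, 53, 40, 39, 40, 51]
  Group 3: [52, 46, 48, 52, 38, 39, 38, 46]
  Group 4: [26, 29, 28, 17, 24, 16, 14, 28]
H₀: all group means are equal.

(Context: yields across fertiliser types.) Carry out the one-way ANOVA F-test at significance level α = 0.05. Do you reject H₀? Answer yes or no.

Group means [44.75, 45.67, 44.88, 22.75], grand mean 39.765
SSB = Σnᵢ(x̄ᵢ−x̄)² = 3032.159; SSW = ΣΣ(x−x̄ᵢ)² = 861.958
MSB = 3032.159/3 = 1010.7198; MSW = 861.958/30 = 28.7319
F = MSB/MSW = 35.1776
df = (3, 30)
p-value (upper-tail) = 0.00000
At α=0.05: p < α → reject H₀

reject H₀: yes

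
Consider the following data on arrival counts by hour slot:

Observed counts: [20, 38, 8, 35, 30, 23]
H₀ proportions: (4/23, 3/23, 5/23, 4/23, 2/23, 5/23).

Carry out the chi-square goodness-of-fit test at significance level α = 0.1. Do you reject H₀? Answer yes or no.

n = 154; E_i = n·p_i = [26.78, 20.09, 33.48, 26.78, 13.39, 33.48]
χ² = (20−26.78)²/26.78 + (38−20.09)²/20.09 + (8−33.48)²/33.48 + (35−26.78)²/26.78 + (30−13.39)²/13.39 + (23−33.48)²/33.48 = 63.4819
df = 5
p-value (upper-tail) = 0.00000
At α=0.1: p < α → reject H₀

reject H₀: yes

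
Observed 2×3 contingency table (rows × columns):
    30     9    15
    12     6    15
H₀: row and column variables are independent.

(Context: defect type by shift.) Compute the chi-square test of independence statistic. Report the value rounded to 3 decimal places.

test statistic = 3.446

Row totals [54, 33], col totals [42, 15, 30], n=87
χ² = (30−26.07)²/26.07 + (9−9.31)²/9.31 + (15−18.62)²/18.62 + (12−15.93)²/15.93 + (6−5.69)²/5.69 + (15−11.38)²/11.38 = 3.4461
df = 2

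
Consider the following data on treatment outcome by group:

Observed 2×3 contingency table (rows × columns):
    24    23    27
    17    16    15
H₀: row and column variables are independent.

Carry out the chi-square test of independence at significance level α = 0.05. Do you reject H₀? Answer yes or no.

Row totals [74, 48], col totals [41, 39, 42], n=122
χ² = (24−24.87)²/24.87 + (23−23.66)²/23.66 + (27−25.48)²/25.48 + (17−16.13)²/16.13 + (16−15.34)²/15.34 + (15−16.52)²/16.52 = 0.3553
df = 2
p-value (upper-tail) = 0.83725
At α=0.05: p ≥ α → fail to reject H₀

reject H₀: no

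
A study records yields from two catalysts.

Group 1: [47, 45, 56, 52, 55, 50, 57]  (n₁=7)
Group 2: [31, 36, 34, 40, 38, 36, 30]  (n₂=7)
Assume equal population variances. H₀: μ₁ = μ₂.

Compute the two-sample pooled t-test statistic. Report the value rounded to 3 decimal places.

x̄₁=51.714, s₁=4.608, n₁=7
x̄₂=35.000, s₂=3.606, n₂=7
s_p² = [6·4.608² + 6·3.606²]/12 = 17.1190
SE = √(s_p²·(1/7+1/7)) = 2.2116
t = (51.714−35.000)/2.2116 = 7.5576
df = 12

test statistic = 7.558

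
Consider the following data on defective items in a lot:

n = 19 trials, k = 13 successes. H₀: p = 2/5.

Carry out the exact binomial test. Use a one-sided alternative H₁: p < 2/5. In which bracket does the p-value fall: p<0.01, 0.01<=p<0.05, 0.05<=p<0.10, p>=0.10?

p-value bracket: p>=0.10

Exact binomial: n=19, k=13, p₀=2/5=0.4000
P(X≤13) from Σ C(n,i)·p₀^i·(1−p₀)^(n−i)
p-value (one-sided, H₁ less) = 0.99693
→ bracket: p>=0.10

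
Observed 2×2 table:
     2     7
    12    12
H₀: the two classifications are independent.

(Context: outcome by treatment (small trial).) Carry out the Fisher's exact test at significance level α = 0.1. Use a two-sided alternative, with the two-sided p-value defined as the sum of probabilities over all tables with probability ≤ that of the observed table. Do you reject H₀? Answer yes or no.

reject H₀: no

Margins: r₁=9, r₂=24, c₁=14, c₂=19, n=33
p_obs = C(9,2)·C(24,12)/C(33,14); sum pmf over tables with pmf ≤ p_obs
p-value (two-sided) = 0.24092
At α=0.1: p ≥ α → fail to reject H₀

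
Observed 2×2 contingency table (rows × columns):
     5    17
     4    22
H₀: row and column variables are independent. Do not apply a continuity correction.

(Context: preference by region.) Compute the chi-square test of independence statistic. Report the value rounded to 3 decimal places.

test statistic = 0.422

Row totals [22, 26], col totals [9, 39], n=48
χ² = (5−4.12)²/4.12 + (17−17.88)²/17.88 + (4−4.88)²/4.88 + (22−21.12)²/21.12 = 0.4217
df = 1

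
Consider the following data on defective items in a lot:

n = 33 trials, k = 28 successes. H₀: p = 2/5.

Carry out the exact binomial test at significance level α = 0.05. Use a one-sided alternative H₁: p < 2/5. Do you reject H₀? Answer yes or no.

reject H₀: no

Exact binomial: n=33, k=28, p₀=2/5=0.4000
P(X≤28) from Σ C(n,i)·p₀^i·(1−p₀)^(n−i)
p-value (one-sided, H₁ less) = 1.00000
At α=0.05: p ≥ α → fail to reject H₀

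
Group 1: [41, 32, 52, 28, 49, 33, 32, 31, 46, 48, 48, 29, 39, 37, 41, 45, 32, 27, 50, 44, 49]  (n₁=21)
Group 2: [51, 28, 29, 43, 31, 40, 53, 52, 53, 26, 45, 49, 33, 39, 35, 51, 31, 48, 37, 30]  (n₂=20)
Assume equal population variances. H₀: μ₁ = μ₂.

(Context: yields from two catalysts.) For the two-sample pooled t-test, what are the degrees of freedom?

degrees of freedom = 39

df = n₁ + n₂ − 2 = 21 + 20 − 2 = 39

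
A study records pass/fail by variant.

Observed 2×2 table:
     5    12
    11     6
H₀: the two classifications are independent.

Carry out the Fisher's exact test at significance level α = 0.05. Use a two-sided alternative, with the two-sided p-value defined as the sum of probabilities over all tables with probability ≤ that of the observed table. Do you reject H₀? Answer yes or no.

Margins: r₁=17, r₂=17, c₁=16, c₂=18, n=34
p_obs = C(17,5)·C(17,11)/C(34,16); sum pmf over tables with pmf ≤ p_obs
p-value (two-sided) = 0.08441
At α=0.05: p ≥ α → fail to reject H₀

reject H₀: no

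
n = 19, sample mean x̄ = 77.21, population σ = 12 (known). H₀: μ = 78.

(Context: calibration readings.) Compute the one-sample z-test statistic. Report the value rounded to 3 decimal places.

SE = σ/√n = 12/√19 = 2.7530
z = (x̄−μ₀)/SE = (77.21−78)/2.7530 = -0.2870

test statistic = -0.287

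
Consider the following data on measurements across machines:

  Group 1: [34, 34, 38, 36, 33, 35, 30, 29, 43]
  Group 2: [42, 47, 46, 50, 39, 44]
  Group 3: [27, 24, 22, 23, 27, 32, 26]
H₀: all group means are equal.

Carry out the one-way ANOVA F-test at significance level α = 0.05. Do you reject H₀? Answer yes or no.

Group means [34.67, 44.67, 25.86], grand mean 34.591
SSB = Σnᵢ(x̄ᵢ−x̄)² = 1143.128; SSW = ΣΣ(x−x̄ᵢ)² = 282.190
MSB = 1143.128/2 = 571.5639; MSW = 282.190/19 = 14.8521
F = MSB/MSW = 38.4836
df = (2, 19)
p-value (upper-tail) = 0.00000
At α=0.05: p < α → reject H₀

reject H₀: yes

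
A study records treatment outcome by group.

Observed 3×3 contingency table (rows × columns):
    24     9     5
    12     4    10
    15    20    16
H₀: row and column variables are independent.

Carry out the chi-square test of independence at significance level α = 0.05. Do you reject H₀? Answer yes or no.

Row totals [38, 26, 51], col totals [51, 33, 31], n=115
χ² = (24−16.85)²/16.85 + (9−10.90)²/10.90 + (5−10.24)²/10.24 + (12−11.53)²/11.53 + (4−7.46)²/7.46 + (10−7.01)²/7.01 + (15−22.62)²/22.62 + (20−14.63)²/14.63 + (16−13.75)²/13.75 = 13.8509
df = 4
p-value (upper-tail) = 0.00779
At α=0.05: p < α → reject H₀

reject H₀: yes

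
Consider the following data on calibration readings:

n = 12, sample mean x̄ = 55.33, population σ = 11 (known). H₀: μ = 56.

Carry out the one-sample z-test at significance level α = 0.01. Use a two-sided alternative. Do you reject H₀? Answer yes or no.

SE = σ/√n = 11/√12 = 3.1754
z = (x̄−μ₀)/SE = (55.33−56)/3.1754 = -0.2110
p-value (two-sided) = 0.83289
At α=0.01: p ≥ α → fail to reject H₀

reject H₀: no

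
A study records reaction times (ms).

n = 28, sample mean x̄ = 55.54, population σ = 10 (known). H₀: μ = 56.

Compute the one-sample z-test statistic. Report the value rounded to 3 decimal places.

SE = σ/√n = 10/√28 = 1.8898
z = (x̄−μ₀)/SE = (55.54−56)/1.8898 = -0.2434

test statistic = -0.243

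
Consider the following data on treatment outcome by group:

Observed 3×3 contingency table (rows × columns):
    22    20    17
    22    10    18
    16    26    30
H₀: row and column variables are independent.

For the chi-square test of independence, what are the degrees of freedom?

df = (r−1)(c−1) = (3−1)·(3−1) = 4

degrees of freedom = 4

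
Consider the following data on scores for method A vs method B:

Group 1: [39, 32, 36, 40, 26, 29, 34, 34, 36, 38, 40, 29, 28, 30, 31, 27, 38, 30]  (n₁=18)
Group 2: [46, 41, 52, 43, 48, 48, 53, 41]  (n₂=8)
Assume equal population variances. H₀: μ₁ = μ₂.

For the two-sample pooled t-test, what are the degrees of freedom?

df = n₁ + n₂ − 2 = 18 + 8 − 2 = 24

degrees of freedom = 24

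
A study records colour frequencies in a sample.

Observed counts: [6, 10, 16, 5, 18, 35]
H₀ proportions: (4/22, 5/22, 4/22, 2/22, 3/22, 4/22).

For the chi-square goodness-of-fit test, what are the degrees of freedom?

df = k − 1 = 6 − 1 = 5

degrees of freedom = 5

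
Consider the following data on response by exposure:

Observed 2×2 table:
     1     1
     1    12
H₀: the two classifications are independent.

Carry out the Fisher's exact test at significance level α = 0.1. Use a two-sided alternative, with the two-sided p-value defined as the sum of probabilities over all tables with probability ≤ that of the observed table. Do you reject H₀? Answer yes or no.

reject H₀: no

Margins: r₁=2, r₂=13, c₁=2, c₂=13, n=15
p_obs = C(2,1)·C(13,1)/C(15,2); sum pmf over tables with pmf ≤ p_obs
p-value (two-sided) = 0.25714
At α=0.1: p ≥ α → fail to reject H₀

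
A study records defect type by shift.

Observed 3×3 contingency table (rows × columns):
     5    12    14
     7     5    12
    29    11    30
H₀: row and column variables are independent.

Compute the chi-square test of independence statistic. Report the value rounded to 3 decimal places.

test statistic = 9.621

Row totals [31, 24, 70], col totals [41, 28, 56], n=125
χ² = (5−10.17)²/10.17 + (12−6.94)²/6.94 + (14−13.89)²/13.89 + (7−7.87)²/7.87 + (5−5.38)²/5.38 + (12−10.75)²/10.75 + (29−22.96)²/22.96 + (11−15.68)²/15.68 + (30−31.36)²/31.36 = 9.6214
df = 4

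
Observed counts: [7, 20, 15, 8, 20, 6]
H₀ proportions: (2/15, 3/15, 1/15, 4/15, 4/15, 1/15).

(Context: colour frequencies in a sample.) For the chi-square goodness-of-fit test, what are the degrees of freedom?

degrees of freedom = 5

df = k − 1 = 6 − 1 = 5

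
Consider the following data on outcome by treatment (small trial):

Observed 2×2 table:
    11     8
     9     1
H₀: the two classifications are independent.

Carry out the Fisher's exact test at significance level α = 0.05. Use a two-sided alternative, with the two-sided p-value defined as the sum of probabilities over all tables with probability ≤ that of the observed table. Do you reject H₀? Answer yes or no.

reject H₀: no

Margins: r₁=19, r₂=10, c₁=20, c₂=9, n=29
p_obs = C(19,11)·C(10,9)/C(29,20); sum pmf over tables with pmf ≤ p_obs
p-value (two-sided) = 0.10715
At α=0.05: p ≥ α → fail to reject H₀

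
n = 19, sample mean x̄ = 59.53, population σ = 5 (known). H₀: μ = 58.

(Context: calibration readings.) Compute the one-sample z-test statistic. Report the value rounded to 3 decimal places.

SE = σ/√n = 5/√19 = 1.1471
z = (x̄−μ₀)/SE = (59.53−58)/1.1471 = 1.3338

test statistic = 1.334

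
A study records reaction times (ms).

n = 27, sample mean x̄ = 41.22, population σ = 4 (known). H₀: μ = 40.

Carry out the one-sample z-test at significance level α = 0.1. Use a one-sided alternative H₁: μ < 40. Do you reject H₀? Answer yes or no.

SE = σ/√n = 4/√27 = 0.7698
z = (x̄−μ₀)/SE = (41.22−40)/0.7698 = 1.5848
p-value (one-sided, H₁ less) = 0.94350
At α=0.1: p ≥ α → fail to reject H₀

reject H₀: no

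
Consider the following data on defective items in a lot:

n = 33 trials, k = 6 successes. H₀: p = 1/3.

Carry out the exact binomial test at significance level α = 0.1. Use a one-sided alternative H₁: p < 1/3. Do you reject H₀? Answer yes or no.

reject H₀: yes

Exact binomial: n=33, k=6, p₀=1/3=0.3333
P(X≤6) from Σ C(n,i)·p₀^i·(1−p₀)^(n−i)
p-value (one-sided, H₁ less) = 0.04344
At α=0.1: p < α → reject H₀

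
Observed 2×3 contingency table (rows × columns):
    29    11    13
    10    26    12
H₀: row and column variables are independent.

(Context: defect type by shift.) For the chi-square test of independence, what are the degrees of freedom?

df = (r−1)(c−1) = (2−1)·(3−1) = 2

degrees of freedom = 2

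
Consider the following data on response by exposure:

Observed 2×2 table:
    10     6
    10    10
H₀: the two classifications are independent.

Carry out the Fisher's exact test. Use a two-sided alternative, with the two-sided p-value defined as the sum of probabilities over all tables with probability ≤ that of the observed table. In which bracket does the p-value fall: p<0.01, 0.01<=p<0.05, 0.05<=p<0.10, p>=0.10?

p-value bracket: p>=0.10

Margins: r₁=16, r₂=20, c₁=20, c₂=16, n=36
p_obs = C(16,10)·C(20,10)/C(36,20); sum pmf over tables with pmf ≤ p_obs
p-value (two-sided) = 0.51522
→ bracket: p>=0.10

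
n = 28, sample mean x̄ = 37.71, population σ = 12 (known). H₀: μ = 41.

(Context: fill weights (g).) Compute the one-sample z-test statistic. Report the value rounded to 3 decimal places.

SE = σ/√n = 12/√28 = 2.2678
z = (x̄−μ₀)/SE = (37.71−41)/2.2678 = -1.4508

test statistic = -1.451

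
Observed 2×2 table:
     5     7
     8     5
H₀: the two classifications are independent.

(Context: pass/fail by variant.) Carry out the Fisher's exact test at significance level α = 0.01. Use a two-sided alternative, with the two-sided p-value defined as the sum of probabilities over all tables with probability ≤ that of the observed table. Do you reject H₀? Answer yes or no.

Margins: r₁=12, r₂=13, c₁=13, c₂=12, n=25
p_obs = C(12,5)·C(13,8)/C(25,13); sum pmf over tables with pmf ≤ p_obs
p-value (two-sided) = 0.43375
At α=0.01: p ≥ α → fail to reject H₀

reject H₀: no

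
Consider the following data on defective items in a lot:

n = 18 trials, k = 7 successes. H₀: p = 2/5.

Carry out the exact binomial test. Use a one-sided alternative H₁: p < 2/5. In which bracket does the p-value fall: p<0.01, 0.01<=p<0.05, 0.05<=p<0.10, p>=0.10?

Exact binomial: n=18, k=7, p₀=2/5=0.4000
P(X≤7) from Σ C(n,i)·p₀^i·(1−p₀)^(n−i)
p-value (one-sided, H₁ less) = 0.56344
→ bracket: p>=0.10

p-value bracket: p>=0.10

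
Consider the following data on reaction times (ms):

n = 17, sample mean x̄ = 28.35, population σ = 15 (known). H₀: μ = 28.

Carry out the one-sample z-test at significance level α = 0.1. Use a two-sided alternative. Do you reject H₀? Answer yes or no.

reject H₀: no

SE = σ/√n = 15/√17 = 3.6380
z = (x̄−μ₀)/SE = (28.35−28)/3.6380 = 0.0962
p-value (two-sided) = 0.92336
At α=0.1: p ≥ α → fail to reject H₀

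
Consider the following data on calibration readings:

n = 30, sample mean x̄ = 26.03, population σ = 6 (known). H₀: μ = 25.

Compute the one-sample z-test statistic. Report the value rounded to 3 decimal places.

test statistic = 0.940

SE = σ/√n = 6/√30 = 1.0954
z = (x̄−μ₀)/SE = (26.03−25)/1.0954 = 0.9403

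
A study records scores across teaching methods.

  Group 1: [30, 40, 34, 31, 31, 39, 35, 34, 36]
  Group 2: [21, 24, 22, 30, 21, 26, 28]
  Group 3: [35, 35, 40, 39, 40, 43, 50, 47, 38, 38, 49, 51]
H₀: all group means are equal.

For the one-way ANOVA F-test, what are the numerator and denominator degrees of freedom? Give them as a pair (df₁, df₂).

k = 3 groups, N = 28 total
df = (k−1, N−k) = (3−1, 28−3) = (2, 25)

degrees of freedom = [2, 25]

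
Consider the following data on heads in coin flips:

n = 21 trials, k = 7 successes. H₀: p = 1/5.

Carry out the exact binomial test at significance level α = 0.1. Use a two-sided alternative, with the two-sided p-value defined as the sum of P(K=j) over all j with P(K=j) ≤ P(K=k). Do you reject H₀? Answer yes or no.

reject H₀: no

Exact binomial: n=21, k=7, p₀=1/5=0.2000
P(X=j) = C(n,j)·p₀^j·(1−p₀)^(n−j); p = Σ P(X=j) over j with P(X=j) ≤ P(X=7)
p-value (two-sided) = 0.16616
At α=0.1: p ≥ α → fail to reject H₀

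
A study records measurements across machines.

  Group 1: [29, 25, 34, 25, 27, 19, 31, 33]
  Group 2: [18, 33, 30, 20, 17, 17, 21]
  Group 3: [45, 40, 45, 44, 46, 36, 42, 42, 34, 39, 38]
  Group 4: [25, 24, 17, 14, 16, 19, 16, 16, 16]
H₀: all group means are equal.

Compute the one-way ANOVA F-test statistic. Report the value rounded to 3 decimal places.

test statistic = 43.665

Group means [27.88, 22.29, 41.00, 18.11], grand mean 28.371
SSB = Σnᵢ(x̄ᵢ−x̄)² = 2962.979; SSW = ΣΣ(x−x̄ᵢ)² = 701.192
MSB = 2962.979/3 = 987.6597; MSW = 701.192/31 = 22.6191
F = MSB/MSW = 43.6648
df = (3, 31)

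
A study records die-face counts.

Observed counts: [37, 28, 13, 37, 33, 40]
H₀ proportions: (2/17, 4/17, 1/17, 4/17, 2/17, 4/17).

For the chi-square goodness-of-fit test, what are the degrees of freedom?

degrees of freedom = 5

df = k − 1 = 6 − 1 = 5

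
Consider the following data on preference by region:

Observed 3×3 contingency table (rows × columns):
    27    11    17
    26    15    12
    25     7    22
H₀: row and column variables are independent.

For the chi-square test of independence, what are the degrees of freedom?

degrees of freedom = 4

df = (r−1)(c−1) = (3−1)·(3−1) = 4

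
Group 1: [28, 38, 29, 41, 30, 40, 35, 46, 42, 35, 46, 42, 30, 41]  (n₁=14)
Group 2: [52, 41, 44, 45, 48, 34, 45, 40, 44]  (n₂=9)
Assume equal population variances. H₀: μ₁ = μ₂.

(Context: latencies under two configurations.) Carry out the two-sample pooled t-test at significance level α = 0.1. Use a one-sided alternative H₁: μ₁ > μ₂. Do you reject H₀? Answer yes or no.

x̄₁=37.357, s₁=6.222, n₁=14
x̄₂=43.667, s₂=5.074, n₂=9
s_p² = [13·6.222² + 8·5.074²]/21 = 33.7721
SE = √(s_p²·(1/14+1/9)) = 2.4829
t = (37.357−43.667)/2.4829 = -2.5412
df = 21
p-value (one-sided, H₁ greater) = 0.99050
At α=0.1: p ≥ α → fail to reject H₀

reject H₀: no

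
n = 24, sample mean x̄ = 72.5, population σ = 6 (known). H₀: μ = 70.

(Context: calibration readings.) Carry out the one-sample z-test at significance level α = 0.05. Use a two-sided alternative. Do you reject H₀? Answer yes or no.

SE = σ/√n = 6/√24 = 1.2247
z = (x̄−μ₀)/SE = (72.5−70)/1.2247 = 2.0412
p-value (two-sided) = 0.04123
At α=0.05: p < α → reject H₀

reject H₀: yes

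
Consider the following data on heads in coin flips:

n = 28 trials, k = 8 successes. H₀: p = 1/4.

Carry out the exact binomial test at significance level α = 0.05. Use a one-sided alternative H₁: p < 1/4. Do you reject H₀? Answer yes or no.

reject H₀: no

Exact binomial: n=28, k=8, p₀=1/4=0.2500
P(X≤8) from Σ C(n,i)·p₀^i·(1−p₀)^(n−i)
p-value (one-sided, H₁ less) = 0.75014
At α=0.05: p ≥ α → fail to reject H₀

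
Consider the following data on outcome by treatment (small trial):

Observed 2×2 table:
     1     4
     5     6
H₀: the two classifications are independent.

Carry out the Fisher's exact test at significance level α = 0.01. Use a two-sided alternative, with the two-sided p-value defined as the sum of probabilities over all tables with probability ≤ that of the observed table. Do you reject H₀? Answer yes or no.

reject H₀: no

Margins: r₁=5, r₂=11, c₁=6, c₂=10, n=16
p_obs = C(5,1)·C(11,5)/C(16,6); sum pmf over tables with pmf ≤ p_obs
p-value (two-sided) = 0.58791
At α=0.01: p ≥ α → fail to reject H₀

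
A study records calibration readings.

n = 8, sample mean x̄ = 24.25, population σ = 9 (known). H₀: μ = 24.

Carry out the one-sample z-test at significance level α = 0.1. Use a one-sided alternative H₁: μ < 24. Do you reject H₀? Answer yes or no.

SE = σ/√n = 9/√8 = 3.1820
z = (x̄−μ₀)/SE = (24.25−24)/3.1820 = 0.0786
p-value (one-sided, H₁ less) = 0.53131
At α=0.1: p ≥ α → fail to reject H₀

reject H₀: no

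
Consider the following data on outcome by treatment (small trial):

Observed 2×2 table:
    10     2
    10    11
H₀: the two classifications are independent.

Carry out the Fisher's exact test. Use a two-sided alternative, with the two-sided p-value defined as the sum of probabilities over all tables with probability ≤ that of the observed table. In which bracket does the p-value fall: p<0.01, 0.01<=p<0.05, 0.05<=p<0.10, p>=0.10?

p-value bracket: 0.05<=p<0.10

Margins: r₁=12, r₂=21, c₁=20, c₂=13, n=33
p_obs = C(12,10)·C(21,10)/C(33,20); sum pmf over tables with pmf ≤ p_obs
p-value (two-sided) = 0.06715
→ bracket: 0.05<=p<0.10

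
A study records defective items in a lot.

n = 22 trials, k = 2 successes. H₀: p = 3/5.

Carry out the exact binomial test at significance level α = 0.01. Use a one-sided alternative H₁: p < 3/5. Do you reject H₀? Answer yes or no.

reject H₀: yes

Exact binomial: n=22, k=2, p₀=3/5=0.6000
P(X≤2) from Σ C(n,i)·p₀^i·(1−p₀)^(n−i)
p-value (one-sided, H₁ less) = 0.00000
At α=0.01: p < α → reject H₀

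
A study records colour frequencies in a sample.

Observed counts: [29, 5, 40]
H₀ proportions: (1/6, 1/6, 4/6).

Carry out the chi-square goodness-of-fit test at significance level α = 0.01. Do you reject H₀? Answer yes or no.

n = 74; E_i = n·p_i = [12.33, 12.33, 49.33]
χ² = (29−12.33)²/12.33 + (5−12.33)²/12.33 + (40−49.33)²/49.33 = 28.6486
df = 2
p-value (upper-tail) = 0.00000
At α=0.01: p < α → reject H₀

reject H₀: yes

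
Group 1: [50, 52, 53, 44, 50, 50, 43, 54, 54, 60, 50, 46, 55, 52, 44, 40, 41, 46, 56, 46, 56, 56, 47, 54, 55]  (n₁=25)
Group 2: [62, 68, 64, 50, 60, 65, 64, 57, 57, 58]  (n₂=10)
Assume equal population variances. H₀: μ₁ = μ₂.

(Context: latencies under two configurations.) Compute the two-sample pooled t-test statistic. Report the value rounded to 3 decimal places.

x̄₁=50.160, s₁=5.328, n₁=25
x̄₂=60.500, s₂=5.212, n₂=10
s_p² = [24·5.328² + 9·5.212²]/33 = 28.0564
SE = √(s_p²·(1/25+1/10)) = 1.9819
t = (50.160−60.500)/1.9819 = -5.2172
df = 33

test statistic = -5.217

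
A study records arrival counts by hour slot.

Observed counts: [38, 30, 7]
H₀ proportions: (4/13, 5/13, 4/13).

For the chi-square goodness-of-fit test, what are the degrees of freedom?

degrees of freedom = 2

df = k − 1 = 3 − 1 = 2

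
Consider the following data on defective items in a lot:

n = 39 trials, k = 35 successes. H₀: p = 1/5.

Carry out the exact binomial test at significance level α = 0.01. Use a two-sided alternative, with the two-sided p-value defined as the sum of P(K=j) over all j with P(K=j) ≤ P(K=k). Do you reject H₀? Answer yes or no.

Exact binomial: n=39, k=35, p₀=1/5=0.2000
P(X=j) = C(n,j)·p₀^j·(1−p₀)^(n−j); p = Σ P(X=j) over j with P(X=j) ≤ P(X=35)
p-value (two-sided) = 0.00000
At α=0.01: p < α → reject H₀

reject H₀: yes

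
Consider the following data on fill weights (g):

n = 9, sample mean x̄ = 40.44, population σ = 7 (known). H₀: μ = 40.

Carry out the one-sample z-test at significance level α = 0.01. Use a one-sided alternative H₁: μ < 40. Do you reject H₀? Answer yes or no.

reject H₀: no

SE = σ/√n = 7/√9 = 2.3333
z = (x̄−μ₀)/SE = (40.44−40)/2.3333 = 0.1886
p-value (one-sided, H₁ less) = 0.57479
At α=0.01: p ≥ α → fail to reject H₀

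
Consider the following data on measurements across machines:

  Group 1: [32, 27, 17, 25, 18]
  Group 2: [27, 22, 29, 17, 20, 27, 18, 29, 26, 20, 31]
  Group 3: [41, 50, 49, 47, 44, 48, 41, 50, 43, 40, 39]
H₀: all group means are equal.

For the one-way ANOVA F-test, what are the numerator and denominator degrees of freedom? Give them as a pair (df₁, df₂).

k = 3 groups, N = 27 total
df = (k−1, N−k) = (3−1, 27−3) = (2, 24)

degrees of freedom = [2, 24]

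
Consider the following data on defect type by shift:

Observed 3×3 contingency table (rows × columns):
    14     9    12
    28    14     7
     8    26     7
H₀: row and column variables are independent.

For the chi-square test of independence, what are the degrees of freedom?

degrees of freedom = 4

df = (r−1)(c−1) = (3−1)·(3−1) = 4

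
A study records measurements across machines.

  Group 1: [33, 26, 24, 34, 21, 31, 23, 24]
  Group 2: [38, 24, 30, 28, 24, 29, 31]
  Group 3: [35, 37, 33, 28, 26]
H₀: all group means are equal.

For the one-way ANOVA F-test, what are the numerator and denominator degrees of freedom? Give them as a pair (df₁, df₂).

k = 3 groups, N = 20 total
df = (k−1, N−k) = (3−1, 20−3) = (2, 17)

degrees of freedom = [2, 17]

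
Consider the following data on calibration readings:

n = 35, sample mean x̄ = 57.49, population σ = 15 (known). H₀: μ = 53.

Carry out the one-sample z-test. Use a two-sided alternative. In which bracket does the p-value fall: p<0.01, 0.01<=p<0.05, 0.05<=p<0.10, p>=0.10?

SE = σ/√n = 15/√35 = 2.5355
z = (x̄−μ₀)/SE = (57.49−53)/2.5355 = 1.7709
p-value (two-sided) = 0.07658
→ bracket: 0.05<=p<0.10

p-value bracket: 0.05<=p<0.10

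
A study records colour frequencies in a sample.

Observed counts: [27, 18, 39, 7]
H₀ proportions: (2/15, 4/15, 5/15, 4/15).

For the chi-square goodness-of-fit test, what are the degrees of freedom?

df = k − 1 = 4 − 1 = 3

degrees of freedom = 3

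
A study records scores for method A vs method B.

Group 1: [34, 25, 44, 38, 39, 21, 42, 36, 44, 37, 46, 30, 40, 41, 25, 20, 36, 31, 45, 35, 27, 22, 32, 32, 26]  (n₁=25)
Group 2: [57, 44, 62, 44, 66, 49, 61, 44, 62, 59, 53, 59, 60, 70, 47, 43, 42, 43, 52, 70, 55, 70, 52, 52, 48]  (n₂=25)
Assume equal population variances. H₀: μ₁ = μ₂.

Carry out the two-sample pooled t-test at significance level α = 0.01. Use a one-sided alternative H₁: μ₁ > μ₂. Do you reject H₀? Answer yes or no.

reject H₀: no

x̄₁=33.920, s₁=7.879, n₁=25
x̄₂=54.560, s₂=9.097, n₂=25
s_p² = [24·7.879² + 24·9.097²]/48 = 72.4167
SE = √(s_p²·(1/25+1/25)) = 2.4069
t = (33.920−54.560)/2.4069 = -8.5752
df = 48
p-value (one-sided, H₁ greater) = 1.00000
At α=0.01: p ≥ α → fail to reject H₀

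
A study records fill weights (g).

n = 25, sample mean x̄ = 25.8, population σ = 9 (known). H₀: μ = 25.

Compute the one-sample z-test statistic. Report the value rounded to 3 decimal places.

test statistic = 0.444

SE = σ/√n = 9/√25 = 1.8000
z = (x̄−μ₀)/SE = (25.8−25)/1.8000 = 0.4444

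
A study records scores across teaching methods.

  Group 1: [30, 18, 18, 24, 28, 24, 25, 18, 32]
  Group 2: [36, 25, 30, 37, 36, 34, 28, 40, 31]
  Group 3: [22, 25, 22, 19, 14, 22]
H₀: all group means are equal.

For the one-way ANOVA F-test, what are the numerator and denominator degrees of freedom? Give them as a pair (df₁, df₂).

k = 3 groups, N = 24 total
df = (k−1, N−k) = (3−1, 24−3) = (2, 21)

degrees of freedom = [2, 21]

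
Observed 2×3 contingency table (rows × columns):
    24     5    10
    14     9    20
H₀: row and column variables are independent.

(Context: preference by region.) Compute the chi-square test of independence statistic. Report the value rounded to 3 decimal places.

Row totals [39, 43], col totals [38, 14, 30], n=82
χ² = (24−18.07)²/18.07 + (5−6.66)²/6.66 + (10−14.27)²/14.27 + (14−19.93)²/19.93 + (9−7.34)²/7.34 + (20−15.73)²/15.73 = 6.9291
df = 2

test statistic = 6.929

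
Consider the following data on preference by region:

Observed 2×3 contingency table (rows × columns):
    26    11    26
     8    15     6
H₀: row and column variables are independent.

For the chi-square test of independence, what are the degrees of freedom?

degrees of freedom = 2

df = (r−1)(c−1) = (2−1)·(3−1) = 2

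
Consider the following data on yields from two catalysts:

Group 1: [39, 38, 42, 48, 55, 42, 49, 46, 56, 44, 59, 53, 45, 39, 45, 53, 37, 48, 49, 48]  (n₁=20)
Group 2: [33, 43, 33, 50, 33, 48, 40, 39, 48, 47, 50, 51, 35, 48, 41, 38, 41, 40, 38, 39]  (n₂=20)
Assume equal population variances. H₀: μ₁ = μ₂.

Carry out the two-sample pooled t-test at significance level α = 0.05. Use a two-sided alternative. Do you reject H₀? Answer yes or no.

x̄₁=46.750, s₁=6.273, n₁=20
x̄₂=41.750, s₂=6.043, n₂=20
s_p² = [19·6.273² + 19·6.043²]/38 = 37.9342
SE = √(s_p²·(1/20+1/20)) = 1.9477
t = (46.750−41.750)/1.9477 = 2.5672
df = 38
p-value (two-sided) = 0.01431
At α=0.05: p < α → reject H₀

reject H₀: yes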